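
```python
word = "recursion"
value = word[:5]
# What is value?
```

word has length 9. The slice word[:5] selects indices [0, 1, 2, 3, 4] (0->'r', 1->'e', 2->'c', 3->'u', 4->'r'), giving 'recur'.

'recur'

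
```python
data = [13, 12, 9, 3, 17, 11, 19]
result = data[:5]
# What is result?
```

data has length 7. The slice data[:5] selects indices [0, 1, 2, 3, 4] (0->13, 1->12, 2->9, 3->3, 4->17), giving [13, 12, 9, 3, 17].

[13, 12, 9, 3, 17]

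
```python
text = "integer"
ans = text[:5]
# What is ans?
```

text has length 7. The slice text[:5] selects indices [0, 1, 2, 3, 4] (0->'i', 1->'n', 2->'t', 3->'e', 4->'g'), giving 'integ'.

'integ'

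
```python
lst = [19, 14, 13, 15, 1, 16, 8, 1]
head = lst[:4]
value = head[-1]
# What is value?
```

lst has length 8. The slice lst[:4] selects indices [0, 1, 2, 3] (0->19, 1->14, 2->13, 3->15), giving [19, 14, 13, 15]. So head = [19, 14, 13, 15]. Then head[-1] = 15.

15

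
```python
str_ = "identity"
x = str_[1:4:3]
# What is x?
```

str_ has length 8. The slice str_[1:4:3] selects indices [1] (1->'d'), giving 'd'.

'd'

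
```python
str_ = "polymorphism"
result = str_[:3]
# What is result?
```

str_ has length 12. The slice str_[:3] selects indices [0, 1, 2] (0->'p', 1->'o', 2->'l'), giving 'pol'.

'pol'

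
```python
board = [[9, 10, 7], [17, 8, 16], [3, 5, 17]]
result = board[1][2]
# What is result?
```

board[1] = [17, 8, 16]. Taking column 2 of that row yields 16.

16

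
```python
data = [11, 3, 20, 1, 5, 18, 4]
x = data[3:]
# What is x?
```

data has length 7. The slice data[3:] selects indices [3, 4, 5, 6] (3->1, 4->5, 5->18, 6->4), giving [1, 5, 18, 4].

[1, 5, 18, 4]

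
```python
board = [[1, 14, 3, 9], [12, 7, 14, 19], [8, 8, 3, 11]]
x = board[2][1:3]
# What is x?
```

board[2] = [8, 8, 3, 11]. board[2] has length 4. The slice board[2][1:3] selects indices [1, 2] (1->8, 2->3), giving [8, 3].

[8, 3]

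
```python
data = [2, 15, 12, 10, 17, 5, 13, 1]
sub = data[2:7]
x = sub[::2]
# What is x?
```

data has length 8. The slice data[2:7] selects indices [2, 3, 4, 5, 6] (2->12, 3->10, 4->17, 5->5, 6->13), giving [12, 10, 17, 5, 13]. So sub = [12, 10, 17, 5, 13]. sub has length 5. The slice sub[::2] selects indices [0, 2, 4] (0->12, 2->17, 4->13), giving [12, 17, 13].

[12, 17, 13]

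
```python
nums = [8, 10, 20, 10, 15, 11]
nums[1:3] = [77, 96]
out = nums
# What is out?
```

nums starts as [8, 10, 20, 10, 15, 11] (length 6). The slice nums[1:3] covers indices [1, 2] with values [10, 20]. Replacing that slice with [77, 96] (same length) produces [8, 77, 96, 10, 15, 11].

[8, 77, 96, 10, 15, 11]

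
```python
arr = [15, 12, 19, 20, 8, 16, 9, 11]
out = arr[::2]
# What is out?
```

arr has length 8. The slice arr[::2] selects indices [0, 2, 4, 6] (0->15, 2->19, 4->8, 6->9), giving [15, 19, 8, 9].

[15, 19, 8, 9]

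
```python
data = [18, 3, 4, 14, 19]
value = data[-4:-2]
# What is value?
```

data has length 5. The slice data[-4:-2] selects indices [1, 2] (1->3, 2->4), giving [3, 4].

[3, 4]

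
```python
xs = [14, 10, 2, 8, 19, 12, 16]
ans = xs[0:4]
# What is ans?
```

xs has length 7. The slice xs[0:4] selects indices [0, 1, 2, 3] (0->14, 1->10, 2->2, 3->8), giving [14, 10, 2, 8].

[14, 10, 2, 8]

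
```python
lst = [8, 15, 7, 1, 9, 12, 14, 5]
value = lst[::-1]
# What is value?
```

lst has length 8. The slice lst[::-1] selects indices [7, 6, 5, 4, 3, 2, 1, 0] (7->5, 6->14, 5->12, 4->9, 3->1, 2->7, 1->15, 0->8), giving [5, 14, 12, 9, 1, 7, 15, 8].

[5, 14, 12, 9, 1, 7, 15, 8]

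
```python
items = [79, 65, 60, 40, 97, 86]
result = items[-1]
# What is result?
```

items has length 6. Negative index -1 maps to positive index 6 + (-1) = 5. items[5] = 86.

86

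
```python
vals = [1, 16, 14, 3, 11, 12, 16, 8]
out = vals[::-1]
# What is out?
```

vals has length 8. The slice vals[::-1] selects indices [7, 6, 5, 4, 3, 2, 1, 0] (7->8, 6->16, 5->12, 4->11, 3->3, 2->14, 1->16, 0->1), giving [8, 16, 12, 11, 3, 14, 16, 1].

[8, 16, 12, 11, 3, 14, 16, 1]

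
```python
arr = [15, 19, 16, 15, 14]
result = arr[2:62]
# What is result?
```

arr has length 5. The slice arr[2:62] selects indices [2, 3, 4] (2->16, 3->15, 4->14), giving [16, 15, 14].

[16, 15, 14]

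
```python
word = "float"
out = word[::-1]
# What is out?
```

word has length 5. The slice word[::-1] selects indices [4, 3, 2, 1, 0] (4->'t', 3->'a', 2->'o', 1->'l', 0->'f'), giving 'taolf'.

'taolf'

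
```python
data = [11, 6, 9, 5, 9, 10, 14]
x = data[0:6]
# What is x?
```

data has length 7. The slice data[0:6] selects indices [0, 1, 2, 3, 4, 5] (0->11, 1->6, 2->9, 3->5, 4->9, 5->10), giving [11, 6, 9, 5, 9, 10].

[11, 6, 9, 5, 9, 10]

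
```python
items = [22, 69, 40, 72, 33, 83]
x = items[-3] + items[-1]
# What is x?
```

items has length 6. Negative index -3 maps to positive index 6 + (-3) = 3. items[3] = 72.
items has length 6. Negative index -1 maps to positive index 6 + (-1) = 5. items[5] = 83.
Sum: 72 + 83 = 155.

155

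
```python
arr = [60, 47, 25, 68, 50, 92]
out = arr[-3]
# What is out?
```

arr has length 6. Negative index -3 maps to positive index 6 + (-3) = 3. arr[3] = 68.

68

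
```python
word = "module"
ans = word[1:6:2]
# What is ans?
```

word has length 6. The slice word[1:6:2] selects indices [1, 3, 5] (1->'o', 3->'u', 5->'e'), giving 'oue'.

'oue'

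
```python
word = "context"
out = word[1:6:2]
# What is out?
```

word has length 7. The slice word[1:6:2] selects indices [1, 3, 5] (1->'o', 3->'t', 5->'x'), giving 'otx'.

'otx'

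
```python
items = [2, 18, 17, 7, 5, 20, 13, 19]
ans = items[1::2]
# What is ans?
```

items has length 8. The slice items[1::2] selects indices [1, 3, 5, 7] (1->18, 3->7, 5->20, 7->19), giving [18, 7, 20, 19].

[18, 7, 20, 19]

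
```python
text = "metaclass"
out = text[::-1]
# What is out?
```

text has length 9. The slice text[::-1] selects indices [8, 7, 6, 5, 4, 3, 2, 1, 0] (8->'s', 7->'s', 6->'a', 5->'l', 4->'c', 3->'a', 2->'t', 1->'e', 0->'m'), giving 'ssalcatem'.

'ssalcatem'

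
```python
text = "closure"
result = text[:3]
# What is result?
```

text has length 7. The slice text[:3] selects indices [0, 1, 2] (0->'c', 1->'l', 2->'o'), giving 'clo'.

'clo'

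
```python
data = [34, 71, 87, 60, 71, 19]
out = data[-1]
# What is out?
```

data has length 6. Negative index -1 maps to positive index 6 + (-1) = 5. data[5] = 19.

19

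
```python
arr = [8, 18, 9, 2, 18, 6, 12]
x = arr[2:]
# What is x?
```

arr has length 7. The slice arr[2:] selects indices [2, 3, 4, 5, 6] (2->9, 3->2, 4->18, 5->6, 6->12), giving [9, 2, 18, 6, 12].

[9, 2, 18, 6, 12]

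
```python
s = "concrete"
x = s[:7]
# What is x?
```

s has length 8. The slice s[:7] selects indices [0, 1, 2, 3, 4, 5, 6] (0->'c', 1->'o', 2->'n', 3->'c', 4->'r', 5->'e', 6->'t'), giving 'concret'.

'concret'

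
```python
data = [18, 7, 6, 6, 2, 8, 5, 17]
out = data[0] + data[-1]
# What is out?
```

data has length 8. data[0] = 18.
data has length 8. Negative index -1 maps to positive index 8 + (-1) = 7. data[7] = 17.
Sum: 18 + 17 = 35.

35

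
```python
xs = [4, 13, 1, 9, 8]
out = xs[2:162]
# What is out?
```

xs has length 5. The slice xs[2:162] selects indices [2, 3, 4] (2->1, 3->9, 4->8), giving [1, 9, 8].

[1, 9, 8]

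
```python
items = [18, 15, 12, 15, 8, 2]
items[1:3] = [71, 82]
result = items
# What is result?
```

items starts as [18, 15, 12, 15, 8, 2] (length 6). The slice items[1:3] covers indices [1, 2] with values [15, 12]. Replacing that slice with [71, 82] (same length) produces [18, 71, 82, 15, 8, 2].

[18, 71, 82, 15, 8, 2]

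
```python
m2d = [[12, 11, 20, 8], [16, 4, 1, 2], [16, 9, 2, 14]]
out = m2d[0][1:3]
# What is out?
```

m2d[0] = [12, 11, 20, 8]. m2d[0] has length 4. The slice m2d[0][1:3] selects indices [1, 2] (1->11, 2->20), giving [11, 20].

[11, 20]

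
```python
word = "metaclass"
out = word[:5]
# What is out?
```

word has length 9. The slice word[:5] selects indices [0, 1, 2, 3, 4] (0->'m', 1->'e', 2->'t', 3->'a', 4->'c'), giving 'metac'.

'metac'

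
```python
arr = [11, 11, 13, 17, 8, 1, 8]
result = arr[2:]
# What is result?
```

arr has length 7. The slice arr[2:] selects indices [2, 3, 4, 5, 6] (2->13, 3->17, 4->8, 5->1, 6->8), giving [13, 17, 8, 1, 8].

[13, 17, 8, 1, 8]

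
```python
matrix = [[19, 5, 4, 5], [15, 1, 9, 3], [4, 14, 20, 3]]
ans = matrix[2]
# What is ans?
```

matrix has 3 rows. Row 2 is [4, 14, 20, 3].

[4, 14, 20, 3]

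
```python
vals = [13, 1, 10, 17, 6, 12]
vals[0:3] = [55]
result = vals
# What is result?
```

vals starts as [13, 1, 10, 17, 6, 12] (length 6). The slice vals[0:3] covers indices [0, 1, 2] with values [13, 1, 10]. Replacing that slice with [55] (different length) produces [55, 17, 6, 12].

[55, 17, 6, 12]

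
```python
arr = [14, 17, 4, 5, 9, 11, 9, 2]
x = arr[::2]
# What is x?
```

arr has length 8. The slice arr[::2] selects indices [0, 2, 4, 6] (0->14, 2->4, 4->9, 6->9), giving [14, 4, 9, 9].

[14, 4, 9, 9]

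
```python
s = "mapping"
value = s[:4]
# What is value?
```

s has length 7. The slice s[:4] selects indices [0, 1, 2, 3] (0->'m', 1->'a', 2->'p', 3->'p'), giving 'mapp'.

'mapp'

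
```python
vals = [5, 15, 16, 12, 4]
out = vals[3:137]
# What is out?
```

vals has length 5. The slice vals[3:137] selects indices [3, 4] (3->12, 4->4), giving [12, 4].

[12, 4]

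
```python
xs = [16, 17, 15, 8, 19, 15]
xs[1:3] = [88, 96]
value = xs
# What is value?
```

xs starts as [16, 17, 15, 8, 19, 15] (length 6). The slice xs[1:3] covers indices [1, 2] with values [17, 15]. Replacing that slice with [88, 96] (same length) produces [16, 88, 96, 8, 19, 15].

[16, 88, 96, 8, 19, 15]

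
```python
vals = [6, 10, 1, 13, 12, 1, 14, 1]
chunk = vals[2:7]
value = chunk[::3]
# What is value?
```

vals has length 8. The slice vals[2:7] selects indices [2, 3, 4, 5, 6] (2->1, 3->13, 4->12, 5->1, 6->14), giving [1, 13, 12, 1, 14]. So chunk = [1, 13, 12, 1, 14]. chunk has length 5. The slice chunk[::3] selects indices [0, 3] (0->1, 3->1), giving [1, 1].

[1, 1]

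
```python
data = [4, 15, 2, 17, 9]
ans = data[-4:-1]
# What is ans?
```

data has length 5. The slice data[-4:-1] selects indices [1, 2, 3] (1->15, 2->2, 3->17), giving [15, 2, 17].

[15, 2, 17]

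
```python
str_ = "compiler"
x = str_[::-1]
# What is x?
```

str_ has length 8. The slice str_[::-1] selects indices [7, 6, 5, 4, 3, 2, 1, 0] (7->'r', 6->'e', 5->'l', 4->'i', 3->'p', 2->'m', 1->'o', 0->'c'), giving 'relipmoc'.

'relipmoc'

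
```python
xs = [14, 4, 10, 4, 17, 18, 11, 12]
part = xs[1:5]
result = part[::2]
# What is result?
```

xs has length 8. The slice xs[1:5] selects indices [1, 2, 3, 4] (1->4, 2->10, 3->4, 4->17), giving [4, 10, 4, 17]. So part = [4, 10, 4, 17]. part has length 4. The slice part[::2] selects indices [0, 2] (0->4, 2->4), giving [4, 4].

[4, 4]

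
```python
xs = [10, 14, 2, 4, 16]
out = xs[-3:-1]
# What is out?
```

xs has length 5. The slice xs[-3:-1] selects indices [2, 3] (2->2, 3->4), giving [2, 4].

[2, 4]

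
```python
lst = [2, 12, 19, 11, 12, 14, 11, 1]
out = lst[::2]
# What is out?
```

lst has length 8. The slice lst[::2] selects indices [0, 2, 4, 6] (0->2, 2->19, 4->12, 6->11), giving [2, 19, 12, 11].

[2, 19, 12, 11]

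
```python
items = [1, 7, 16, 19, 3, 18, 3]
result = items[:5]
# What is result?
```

items has length 7. The slice items[:5] selects indices [0, 1, 2, 3, 4] (0->1, 1->7, 2->16, 3->19, 4->3), giving [1, 7, 16, 19, 3].

[1, 7, 16, 19, 3]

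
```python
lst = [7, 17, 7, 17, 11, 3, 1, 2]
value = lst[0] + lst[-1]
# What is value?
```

lst has length 8. lst[0] = 7.
lst has length 8. Negative index -1 maps to positive index 8 + (-1) = 7. lst[7] = 2.
Sum: 7 + 2 = 9.

9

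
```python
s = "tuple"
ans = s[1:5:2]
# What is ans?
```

s has length 5. The slice s[1:5:2] selects indices [1, 3] (1->'u', 3->'l'), giving 'ul'.

'ul'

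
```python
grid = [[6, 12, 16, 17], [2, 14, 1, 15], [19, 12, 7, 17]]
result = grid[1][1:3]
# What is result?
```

grid[1] = [2, 14, 1, 15]. grid[1] has length 4. The slice grid[1][1:3] selects indices [1, 2] (1->14, 2->1), giving [14, 1].

[14, 1]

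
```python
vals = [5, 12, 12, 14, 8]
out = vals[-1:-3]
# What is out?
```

vals has length 5. The slice vals[-1:-3] resolves to an empty index range, so the result is [].

[]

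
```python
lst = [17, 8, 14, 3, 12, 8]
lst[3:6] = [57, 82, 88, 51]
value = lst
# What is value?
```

lst starts as [17, 8, 14, 3, 12, 8] (length 6). The slice lst[3:6] covers indices [3, 4, 5] with values [3, 12, 8]. Replacing that slice with [57, 82, 88, 51] (different length) produces [17, 8, 14, 57, 82, 88, 51].

[17, 8, 14, 57, 82, 88, 51]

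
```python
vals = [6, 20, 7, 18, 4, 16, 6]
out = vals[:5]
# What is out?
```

vals has length 7. The slice vals[:5] selects indices [0, 1, 2, 3, 4] (0->6, 1->20, 2->7, 3->18, 4->4), giving [6, 20, 7, 18, 4].

[6, 20, 7, 18, 4]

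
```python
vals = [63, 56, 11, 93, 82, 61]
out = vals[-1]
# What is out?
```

vals has length 6. Negative index -1 maps to positive index 6 + (-1) = 5. vals[5] = 61.

61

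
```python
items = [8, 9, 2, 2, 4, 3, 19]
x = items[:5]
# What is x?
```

items has length 7. The slice items[:5] selects indices [0, 1, 2, 3, 4] (0->8, 1->9, 2->2, 3->2, 4->4), giving [8, 9, 2, 2, 4].

[8, 9, 2, 2, 4]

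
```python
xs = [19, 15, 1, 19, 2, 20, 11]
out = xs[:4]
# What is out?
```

xs has length 7. The slice xs[:4] selects indices [0, 1, 2, 3] (0->19, 1->15, 2->1, 3->19), giving [19, 15, 1, 19].

[19, 15, 1, 19]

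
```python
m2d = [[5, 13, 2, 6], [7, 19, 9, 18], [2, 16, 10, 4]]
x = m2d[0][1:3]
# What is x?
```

m2d[0] = [5, 13, 2, 6]. m2d[0] has length 4. The slice m2d[0][1:3] selects indices [1, 2] (1->13, 2->2), giving [13, 2].

[13, 2]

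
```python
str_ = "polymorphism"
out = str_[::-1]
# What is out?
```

str_ has length 12. The slice str_[::-1] selects indices [11, 10, 9, 8, 7, 6, 5, 4, 3, 2, 1, 0] (11->'m', 10->'s', 9->'i', 8->'h', 7->'p', 6->'r', 5->'o', 4->'m', 3->'y', 2->'l', 1->'o', 0->'p'), giving 'msihpromylop'.

'msihpromylop'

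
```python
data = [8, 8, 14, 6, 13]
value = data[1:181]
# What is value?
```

data has length 5. The slice data[1:181] selects indices [1, 2, 3, 4] (1->8, 2->14, 3->6, 4->13), giving [8, 14, 6, 13].

[8, 14, 6, 13]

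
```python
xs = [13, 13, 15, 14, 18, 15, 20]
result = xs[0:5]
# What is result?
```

xs has length 7. The slice xs[0:5] selects indices [0, 1, 2, 3, 4] (0->13, 1->13, 2->15, 3->14, 4->18), giving [13, 13, 15, 14, 18].

[13, 13, 15, 14, 18]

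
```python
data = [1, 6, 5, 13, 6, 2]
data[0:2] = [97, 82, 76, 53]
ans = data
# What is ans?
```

data starts as [1, 6, 5, 13, 6, 2] (length 6). The slice data[0:2] covers indices [0, 1] with values [1, 6]. Replacing that slice with [97, 82, 76, 53] (different length) produces [97, 82, 76, 53, 5, 13, 6, 2].

[97, 82, 76, 53, 5, 13, 6, 2]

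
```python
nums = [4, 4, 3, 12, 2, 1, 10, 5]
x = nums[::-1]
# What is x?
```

nums has length 8. The slice nums[::-1] selects indices [7, 6, 5, 4, 3, 2, 1, 0] (7->5, 6->10, 5->1, 4->2, 3->12, 2->3, 1->4, 0->4), giving [5, 10, 1, 2, 12, 3, 4, 4].

[5, 10, 1, 2, 12, 3, 4, 4]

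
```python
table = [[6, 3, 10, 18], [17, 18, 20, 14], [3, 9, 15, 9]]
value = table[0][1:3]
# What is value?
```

table[0] = [6, 3, 10, 18]. table[0] has length 4. The slice table[0][1:3] selects indices [1, 2] (1->3, 2->10), giving [3, 10].

[3, 10]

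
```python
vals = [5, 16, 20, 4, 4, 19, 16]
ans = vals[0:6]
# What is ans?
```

vals has length 7. The slice vals[0:6] selects indices [0, 1, 2, 3, 4, 5] (0->5, 1->16, 2->20, 3->4, 4->4, 5->19), giving [5, 16, 20, 4, 4, 19].

[5, 16, 20, 4, 4, 19]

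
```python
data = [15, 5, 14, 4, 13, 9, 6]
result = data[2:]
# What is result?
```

data has length 7. The slice data[2:] selects indices [2, 3, 4, 5, 6] (2->14, 3->4, 4->13, 5->9, 6->6), giving [14, 4, 13, 9, 6].

[14, 4, 13, 9, 6]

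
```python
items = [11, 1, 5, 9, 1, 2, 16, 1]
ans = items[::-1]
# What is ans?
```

items has length 8. The slice items[::-1] selects indices [7, 6, 5, 4, 3, 2, 1, 0] (7->1, 6->16, 5->2, 4->1, 3->9, 2->5, 1->1, 0->11), giving [1, 16, 2, 1, 9, 5, 1, 11].

[1, 16, 2, 1, 9, 5, 1, 11]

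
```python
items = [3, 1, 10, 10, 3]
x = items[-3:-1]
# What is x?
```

items has length 5. The slice items[-3:-1] selects indices [2, 3] (2->10, 3->10), giving [10, 10].

[10, 10]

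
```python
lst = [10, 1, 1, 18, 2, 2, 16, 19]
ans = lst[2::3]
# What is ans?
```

lst has length 8. The slice lst[2::3] selects indices [2, 5] (2->1, 5->2), giving [1, 2].

[1, 2]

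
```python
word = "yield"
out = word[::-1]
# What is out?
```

word has length 5. The slice word[::-1] selects indices [4, 3, 2, 1, 0] (4->'d', 3->'l', 2->'e', 1->'i', 0->'y'), giving 'dleiy'.

'dleiy'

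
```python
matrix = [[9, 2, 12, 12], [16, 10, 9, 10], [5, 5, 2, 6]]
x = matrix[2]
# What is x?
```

matrix has 3 rows. Row 2 is [5, 5, 2, 6].

[5, 5, 2, 6]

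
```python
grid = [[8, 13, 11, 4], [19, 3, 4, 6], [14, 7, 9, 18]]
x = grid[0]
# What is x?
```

grid has 3 rows. Row 0 is [8, 13, 11, 4].

[8, 13, 11, 4]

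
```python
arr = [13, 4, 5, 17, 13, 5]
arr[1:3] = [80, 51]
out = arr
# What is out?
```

arr starts as [13, 4, 5, 17, 13, 5] (length 6). The slice arr[1:3] covers indices [1, 2] with values [4, 5]. Replacing that slice with [80, 51] (same length) produces [13, 80, 51, 17, 13, 5].

[13, 80, 51, 17, 13, 5]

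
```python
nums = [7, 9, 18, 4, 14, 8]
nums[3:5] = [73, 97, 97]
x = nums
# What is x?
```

nums starts as [7, 9, 18, 4, 14, 8] (length 6). The slice nums[3:5] covers indices [3, 4] with values [4, 14]. Replacing that slice with [73, 97, 97] (different length) produces [7, 9, 18, 73, 97, 97, 8].

[7, 9, 18, 73, 97, 97, 8]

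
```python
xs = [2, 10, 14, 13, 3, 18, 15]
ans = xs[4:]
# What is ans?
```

xs has length 7. The slice xs[4:] selects indices [4, 5, 6] (4->3, 5->18, 6->15), giving [3, 18, 15].

[3, 18, 15]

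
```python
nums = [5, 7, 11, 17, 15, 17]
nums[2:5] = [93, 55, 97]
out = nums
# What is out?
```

nums starts as [5, 7, 11, 17, 15, 17] (length 6). The slice nums[2:5] covers indices [2, 3, 4] with values [11, 17, 15]. Replacing that slice with [93, 55, 97] (same length) produces [5, 7, 93, 55, 97, 17].

[5, 7, 93, 55, 97, 17]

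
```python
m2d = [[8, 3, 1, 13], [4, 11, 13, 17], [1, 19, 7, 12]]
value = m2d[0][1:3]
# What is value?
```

m2d[0] = [8, 3, 1, 13]. m2d[0] has length 4. The slice m2d[0][1:3] selects indices [1, 2] (1->3, 2->1), giving [3, 1].

[3, 1]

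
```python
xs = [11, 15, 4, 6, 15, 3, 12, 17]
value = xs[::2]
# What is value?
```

xs has length 8. The slice xs[::2] selects indices [0, 2, 4, 6] (0->11, 2->4, 4->15, 6->12), giving [11, 4, 15, 12].

[11, 4, 15, 12]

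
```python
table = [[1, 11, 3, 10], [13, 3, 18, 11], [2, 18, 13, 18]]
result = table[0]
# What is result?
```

table has 3 rows. Row 0 is [1, 11, 3, 10].

[1, 11, 3, 10]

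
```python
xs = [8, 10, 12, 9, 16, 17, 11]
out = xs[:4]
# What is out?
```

xs has length 7. The slice xs[:4] selects indices [0, 1, 2, 3] (0->8, 1->10, 2->12, 3->9), giving [8, 10, 12, 9].

[8, 10, 12, 9]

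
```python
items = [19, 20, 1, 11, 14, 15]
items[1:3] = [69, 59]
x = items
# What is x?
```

items starts as [19, 20, 1, 11, 14, 15] (length 6). The slice items[1:3] covers indices [1, 2] with values [20, 1]. Replacing that slice with [69, 59] (same length) produces [19, 69, 59, 11, 14, 15].

[19, 69, 59, 11, 14, 15]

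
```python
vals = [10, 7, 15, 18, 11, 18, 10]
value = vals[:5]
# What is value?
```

vals has length 7. The slice vals[:5] selects indices [0, 1, 2, 3, 4] (0->10, 1->7, 2->15, 3->18, 4->11), giving [10, 7, 15, 18, 11].

[10, 7, 15, 18, 11]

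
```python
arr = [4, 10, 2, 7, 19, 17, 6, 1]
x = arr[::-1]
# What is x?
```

arr has length 8. The slice arr[::-1] selects indices [7, 6, 5, 4, 3, 2, 1, 0] (7->1, 6->6, 5->17, 4->19, 3->7, 2->2, 1->10, 0->4), giving [1, 6, 17, 19, 7, 2, 10, 4].

[1, 6, 17, 19, 7, 2, 10, 4]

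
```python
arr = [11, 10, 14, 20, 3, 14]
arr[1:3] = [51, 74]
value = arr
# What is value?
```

arr starts as [11, 10, 14, 20, 3, 14] (length 6). The slice arr[1:3] covers indices [1, 2] with values [10, 14]. Replacing that slice with [51, 74] (same length) produces [11, 51, 74, 20, 3, 14].

[11, 51, 74, 20, 3, 14]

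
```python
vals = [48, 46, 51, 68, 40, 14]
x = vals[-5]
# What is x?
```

vals has length 6. Negative index -5 maps to positive index 6 + (-5) = 1. vals[1] = 46.

46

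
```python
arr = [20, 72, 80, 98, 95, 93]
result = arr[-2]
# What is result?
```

arr has length 6. Negative index -2 maps to positive index 6 + (-2) = 4. arr[4] = 95.

95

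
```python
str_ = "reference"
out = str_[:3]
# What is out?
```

str_ has length 9. The slice str_[:3] selects indices [0, 1, 2] (0->'r', 1->'e', 2->'f'), giving 'ref'.

'ref'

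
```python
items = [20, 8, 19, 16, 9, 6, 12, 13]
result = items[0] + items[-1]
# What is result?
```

items has length 8. items[0] = 20.
items has length 8. Negative index -1 maps to positive index 8 + (-1) = 7. items[7] = 13.
Sum: 20 + 13 = 33.

33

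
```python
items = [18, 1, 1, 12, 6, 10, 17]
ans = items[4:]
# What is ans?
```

items has length 7. The slice items[4:] selects indices [4, 5, 6] (4->6, 5->10, 6->17), giving [6, 10, 17].

[6, 10, 17]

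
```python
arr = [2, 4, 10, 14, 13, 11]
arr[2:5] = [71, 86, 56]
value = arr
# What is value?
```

arr starts as [2, 4, 10, 14, 13, 11] (length 6). The slice arr[2:5] covers indices [2, 3, 4] with values [10, 14, 13]. Replacing that slice with [71, 86, 56] (same length) produces [2, 4, 71, 86, 56, 11].

[2, 4, 71, 86, 56, 11]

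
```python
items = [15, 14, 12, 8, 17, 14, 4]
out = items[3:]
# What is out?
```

items has length 7. The slice items[3:] selects indices [3, 4, 5, 6] (3->8, 4->17, 5->14, 6->4), giving [8, 17, 14, 4].

[8, 17, 14, 4]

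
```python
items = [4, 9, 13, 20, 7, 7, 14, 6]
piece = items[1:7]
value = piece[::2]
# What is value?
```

items has length 8. The slice items[1:7] selects indices [1, 2, 3, 4, 5, 6] (1->9, 2->13, 3->20, 4->7, 5->7, 6->14), giving [9, 13, 20, 7, 7, 14]. So piece = [9, 13, 20, 7, 7, 14]. piece has length 6. The slice piece[::2] selects indices [0, 2, 4] (0->9, 2->20, 4->7), giving [9, 20, 7].

[9, 20, 7]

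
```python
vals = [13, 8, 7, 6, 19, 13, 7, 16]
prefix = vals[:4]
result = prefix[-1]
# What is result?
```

vals has length 8. The slice vals[:4] selects indices [0, 1, 2, 3] (0->13, 1->8, 2->7, 3->6), giving [13, 8, 7, 6]. So prefix = [13, 8, 7, 6]. Then prefix[-1] = 6.

6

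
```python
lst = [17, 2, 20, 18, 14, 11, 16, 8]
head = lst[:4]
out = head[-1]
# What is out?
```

lst has length 8. The slice lst[:4] selects indices [0, 1, 2, 3] (0->17, 1->2, 2->20, 3->18), giving [17, 2, 20, 18]. So head = [17, 2, 20, 18]. Then head[-1] = 18.

18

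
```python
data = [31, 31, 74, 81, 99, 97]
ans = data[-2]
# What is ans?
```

data has length 6. Negative index -2 maps to positive index 6 + (-2) = 4. data[4] = 99.

99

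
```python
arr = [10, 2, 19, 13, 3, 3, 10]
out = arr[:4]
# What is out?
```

arr has length 7. The slice arr[:4] selects indices [0, 1, 2, 3] (0->10, 1->2, 2->19, 3->13), giving [10, 2, 19, 13].

[10, 2, 19, 13]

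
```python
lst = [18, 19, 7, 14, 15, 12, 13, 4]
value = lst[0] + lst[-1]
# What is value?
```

lst has length 8. lst[0] = 18.
lst has length 8. Negative index -1 maps to positive index 8 + (-1) = 7. lst[7] = 4.
Sum: 18 + 4 = 22.

22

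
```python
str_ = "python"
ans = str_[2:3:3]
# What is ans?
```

str_ has length 6. The slice str_[2:3:3] selects indices [2] (2->'t'), giving 't'.

't'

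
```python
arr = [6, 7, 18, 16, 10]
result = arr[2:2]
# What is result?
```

arr has length 5. The slice arr[2:2] resolves to an empty index range, so the result is [].

[]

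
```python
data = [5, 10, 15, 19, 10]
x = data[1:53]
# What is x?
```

data has length 5. The slice data[1:53] selects indices [1, 2, 3, 4] (1->10, 2->15, 3->19, 4->10), giving [10, 15, 19, 10].

[10, 15, 19, 10]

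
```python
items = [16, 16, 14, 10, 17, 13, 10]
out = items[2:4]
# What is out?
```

items has length 7. The slice items[2:4] selects indices [2, 3] (2->14, 3->10), giving [14, 10].

[14, 10]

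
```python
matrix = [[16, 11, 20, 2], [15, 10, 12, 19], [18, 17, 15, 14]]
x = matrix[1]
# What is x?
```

matrix has 3 rows. Row 1 is [15, 10, 12, 19].

[15, 10, 12, 19]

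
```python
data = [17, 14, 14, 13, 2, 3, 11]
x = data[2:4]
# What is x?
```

data has length 7. The slice data[2:4] selects indices [2, 3] (2->14, 3->13), giving [14, 13].

[14, 13]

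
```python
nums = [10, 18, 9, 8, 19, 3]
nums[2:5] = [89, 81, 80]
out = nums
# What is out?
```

nums starts as [10, 18, 9, 8, 19, 3] (length 6). The slice nums[2:5] covers indices [2, 3, 4] with values [9, 8, 19]. Replacing that slice with [89, 81, 80] (same length) produces [10, 18, 89, 81, 80, 3].

[10, 18, 89, 81, 80, 3]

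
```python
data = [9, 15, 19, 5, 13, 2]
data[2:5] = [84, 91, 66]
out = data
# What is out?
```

data starts as [9, 15, 19, 5, 13, 2] (length 6). The slice data[2:5] covers indices [2, 3, 4] with values [19, 5, 13]. Replacing that slice with [84, 91, 66] (same length) produces [9, 15, 84, 91, 66, 2].

[9, 15, 84, 91, 66, 2]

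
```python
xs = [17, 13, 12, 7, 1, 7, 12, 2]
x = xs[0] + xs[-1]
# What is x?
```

xs has length 8. xs[0] = 17.
xs has length 8. Negative index -1 maps to positive index 8 + (-1) = 7. xs[7] = 2.
Sum: 17 + 2 = 19.

19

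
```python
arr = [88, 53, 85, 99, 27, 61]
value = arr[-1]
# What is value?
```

arr has length 6. Negative index -1 maps to positive index 6 + (-1) = 5. arr[5] = 61.

61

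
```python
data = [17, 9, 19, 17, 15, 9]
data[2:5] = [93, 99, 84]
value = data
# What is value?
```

data starts as [17, 9, 19, 17, 15, 9] (length 6). The slice data[2:5] covers indices [2, 3, 4] with values [19, 17, 15]. Replacing that slice with [93, 99, 84] (same length) produces [17, 9, 93, 99, 84, 9].

[17, 9, 93, 99, 84, 9]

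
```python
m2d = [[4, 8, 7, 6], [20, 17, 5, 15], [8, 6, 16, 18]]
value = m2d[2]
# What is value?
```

m2d has 3 rows. Row 2 is [8, 6, 16, 18].

[8, 6, 16, 18]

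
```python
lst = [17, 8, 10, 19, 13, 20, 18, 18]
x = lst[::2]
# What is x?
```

lst has length 8. The slice lst[::2] selects indices [0, 2, 4, 6] (0->17, 2->10, 4->13, 6->18), giving [17, 10, 13, 18].

[17, 10, 13, 18]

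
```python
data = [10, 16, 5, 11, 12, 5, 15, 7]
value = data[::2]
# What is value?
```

data has length 8. The slice data[::2] selects indices [0, 2, 4, 6] (0->10, 2->5, 4->12, 6->15), giving [10, 5, 12, 15].

[10, 5, 12, 15]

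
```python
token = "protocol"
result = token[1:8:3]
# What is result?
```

token has length 8. The slice token[1:8:3] selects indices [1, 4, 7] (1->'r', 4->'o', 7->'l'), giving 'rol'.

'rol'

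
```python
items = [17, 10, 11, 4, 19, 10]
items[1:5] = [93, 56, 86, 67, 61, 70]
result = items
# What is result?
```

items starts as [17, 10, 11, 4, 19, 10] (length 6). The slice items[1:5] covers indices [1, 2, 3, 4] with values [10, 11, 4, 19]. Replacing that slice with [93, 56, 86, 67, 61, 70] (different length) produces [17, 93, 56, 86, 67, 61, 70, 10].

[17, 93, 56, 86, 67, 61, 70, 10]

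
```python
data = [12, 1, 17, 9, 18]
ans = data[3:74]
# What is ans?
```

data has length 5. The slice data[3:74] selects indices [3, 4] (3->9, 4->18), giving [9, 18].

[9, 18]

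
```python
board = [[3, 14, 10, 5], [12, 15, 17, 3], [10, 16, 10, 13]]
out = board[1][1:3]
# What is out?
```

board[1] = [12, 15, 17, 3]. board[1] has length 4. The slice board[1][1:3] selects indices [1, 2] (1->15, 2->17), giving [15, 17].

[15, 17]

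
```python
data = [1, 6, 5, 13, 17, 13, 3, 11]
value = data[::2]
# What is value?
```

data has length 8. The slice data[::2] selects indices [0, 2, 4, 6] (0->1, 2->5, 4->17, 6->3), giving [1, 5, 17, 3].

[1, 5, 17, 3]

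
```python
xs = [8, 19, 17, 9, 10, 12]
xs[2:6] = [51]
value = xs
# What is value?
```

xs starts as [8, 19, 17, 9, 10, 12] (length 6). The slice xs[2:6] covers indices [2, 3, 4, 5] with values [17, 9, 10, 12]. Replacing that slice with [51] (different length) produces [8, 19, 51].

[8, 19, 51]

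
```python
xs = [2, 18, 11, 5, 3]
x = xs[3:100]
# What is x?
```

xs has length 5. The slice xs[3:100] selects indices [3, 4] (3->5, 4->3), giving [5, 3].

[5, 3]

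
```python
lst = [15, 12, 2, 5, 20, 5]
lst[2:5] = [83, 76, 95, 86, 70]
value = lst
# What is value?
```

lst starts as [15, 12, 2, 5, 20, 5] (length 6). The slice lst[2:5] covers indices [2, 3, 4] with values [2, 5, 20]. Replacing that slice with [83, 76, 95, 86, 70] (different length) produces [15, 12, 83, 76, 95, 86, 70, 5].

[15, 12, 83, 76, 95, 86, 70, 5]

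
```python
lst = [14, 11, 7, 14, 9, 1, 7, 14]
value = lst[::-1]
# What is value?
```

lst has length 8. The slice lst[::-1] selects indices [7, 6, 5, 4, 3, 2, 1, 0] (7->14, 6->7, 5->1, 4->9, 3->14, 2->7, 1->11, 0->14), giving [14, 7, 1, 9, 14, 7, 11, 14].

[14, 7, 1, 9, 14, 7, 11, 14]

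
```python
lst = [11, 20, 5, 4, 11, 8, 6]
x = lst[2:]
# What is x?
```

lst has length 7. The slice lst[2:] selects indices [2, 3, 4, 5, 6] (2->5, 3->4, 4->11, 5->8, 6->6), giving [5, 4, 11, 8, 6].

[5, 4, 11, 8, 6]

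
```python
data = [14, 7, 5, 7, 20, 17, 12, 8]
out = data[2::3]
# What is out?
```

data has length 8. The slice data[2::3] selects indices [2, 5] (2->5, 5->17), giving [5, 17].

[5, 17]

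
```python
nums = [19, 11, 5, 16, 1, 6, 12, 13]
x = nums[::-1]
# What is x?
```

nums has length 8. The slice nums[::-1] selects indices [7, 6, 5, 4, 3, 2, 1, 0] (7->13, 6->12, 5->6, 4->1, 3->16, 2->5, 1->11, 0->19), giving [13, 12, 6, 1, 16, 5, 11, 19].

[13, 12, 6, 1, 16, 5, 11, 19]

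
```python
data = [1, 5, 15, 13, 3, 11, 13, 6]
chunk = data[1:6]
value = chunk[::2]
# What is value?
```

data has length 8. The slice data[1:6] selects indices [1, 2, 3, 4, 5] (1->5, 2->15, 3->13, 4->3, 5->11), giving [5, 15, 13, 3, 11]. So chunk = [5, 15, 13, 3, 11]. chunk has length 5. The slice chunk[::2] selects indices [0, 2, 4] (0->5, 2->13, 4->11), giving [5, 13, 11].

[5, 13, 11]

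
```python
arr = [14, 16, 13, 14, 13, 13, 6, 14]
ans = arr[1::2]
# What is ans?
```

arr has length 8. The slice arr[1::2] selects indices [1, 3, 5, 7] (1->16, 3->14, 5->13, 7->14), giving [16, 14, 13, 14].

[16, 14, 13, 14]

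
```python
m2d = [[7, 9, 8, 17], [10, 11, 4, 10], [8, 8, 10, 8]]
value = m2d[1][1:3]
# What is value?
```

m2d[1] = [10, 11, 4, 10]. m2d[1] has length 4. The slice m2d[1][1:3] selects indices [1, 2] (1->11, 2->4), giving [11, 4].

[11, 4]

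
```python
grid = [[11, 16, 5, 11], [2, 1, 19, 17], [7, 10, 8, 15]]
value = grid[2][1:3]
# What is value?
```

grid[2] = [7, 10, 8, 15]. grid[2] has length 4. The slice grid[2][1:3] selects indices [1, 2] (1->10, 2->8), giving [10, 8].

[10, 8]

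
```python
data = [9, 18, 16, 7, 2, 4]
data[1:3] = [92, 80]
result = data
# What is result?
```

data starts as [9, 18, 16, 7, 2, 4] (length 6). The slice data[1:3] covers indices [1, 2] with values [18, 16]. Replacing that slice with [92, 80] (same length) produces [9, 92, 80, 7, 2, 4].

[9, 92, 80, 7, 2, 4]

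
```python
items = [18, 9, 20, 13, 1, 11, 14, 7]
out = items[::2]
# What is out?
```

items has length 8. The slice items[::2] selects indices [0, 2, 4, 6] (0->18, 2->20, 4->1, 6->14), giving [18, 20, 1, 14].

[18, 20, 1, 14]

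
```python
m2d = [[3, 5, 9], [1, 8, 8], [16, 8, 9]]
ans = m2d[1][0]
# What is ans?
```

m2d[1] = [1, 8, 8]. Taking column 0 of that row yields 1.

1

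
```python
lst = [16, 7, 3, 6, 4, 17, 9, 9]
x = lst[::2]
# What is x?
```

lst has length 8. The slice lst[::2] selects indices [0, 2, 4, 6] (0->16, 2->3, 4->4, 6->9), giving [16, 3, 4, 9].

[16, 3, 4, 9]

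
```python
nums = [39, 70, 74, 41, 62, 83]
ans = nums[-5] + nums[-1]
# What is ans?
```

nums has length 6. Negative index -5 maps to positive index 6 + (-5) = 1. nums[1] = 70.
nums has length 6. Negative index -1 maps to positive index 6 + (-1) = 5. nums[5] = 83.
Sum: 70 + 83 = 153.

153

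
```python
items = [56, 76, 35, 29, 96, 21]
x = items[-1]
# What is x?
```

items has length 6. Negative index -1 maps to positive index 6 + (-1) = 5. items[5] = 21.

21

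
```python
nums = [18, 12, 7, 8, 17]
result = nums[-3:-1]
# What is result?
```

nums has length 5. The slice nums[-3:-1] selects indices [2, 3] (2->7, 3->8), giving [7, 8].

[7, 8]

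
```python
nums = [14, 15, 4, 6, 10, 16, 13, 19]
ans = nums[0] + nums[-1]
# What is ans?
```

nums has length 8. nums[0] = 14.
nums has length 8. Negative index -1 maps to positive index 8 + (-1) = 7. nums[7] = 19.
Sum: 14 + 19 = 33.

33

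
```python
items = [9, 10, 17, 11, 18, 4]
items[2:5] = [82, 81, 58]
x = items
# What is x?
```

items starts as [9, 10, 17, 11, 18, 4] (length 6). The slice items[2:5] covers indices [2, 3, 4] with values [17, 11, 18]. Replacing that slice with [82, 81, 58] (same length) produces [9, 10, 82, 81, 58, 4].

[9, 10, 82, 81, 58, 4]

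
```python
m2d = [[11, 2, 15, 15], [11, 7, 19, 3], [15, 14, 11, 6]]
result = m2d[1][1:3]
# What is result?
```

m2d[1] = [11, 7, 19, 3]. m2d[1] has length 4. The slice m2d[1][1:3] selects indices [1, 2] (1->7, 2->19), giving [7, 19].

[7, 19]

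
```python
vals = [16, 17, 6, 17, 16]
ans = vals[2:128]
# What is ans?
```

vals has length 5. The slice vals[2:128] selects indices [2, 3, 4] (2->6, 3->17, 4->16), giving [6, 17, 16].

[6, 17, 16]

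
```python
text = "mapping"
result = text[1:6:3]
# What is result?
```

text has length 7. The slice text[1:6:3] selects indices [1, 4] (1->'a', 4->'i'), giving 'ai'.

'ai'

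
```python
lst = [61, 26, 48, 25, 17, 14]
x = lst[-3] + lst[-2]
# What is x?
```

lst has length 6. Negative index -3 maps to positive index 6 + (-3) = 3. lst[3] = 25.
lst has length 6. Negative index -2 maps to positive index 6 + (-2) = 4. lst[4] = 17.
Sum: 25 + 17 = 42.

42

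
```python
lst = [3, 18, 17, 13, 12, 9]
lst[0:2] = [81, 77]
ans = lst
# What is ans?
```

lst starts as [3, 18, 17, 13, 12, 9] (length 6). The slice lst[0:2] covers indices [0, 1] with values [3, 18]. Replacing that slice with [81, 77] (same length) produces [81, 77, 17, 13, 12, 9].

[81, 77, 17, 13, 12, 9]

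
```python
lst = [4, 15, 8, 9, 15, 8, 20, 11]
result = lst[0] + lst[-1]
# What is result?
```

lst has length 8. lst[0] = 4.
lst has length 8. Negative index -1 maps to positive index 8 + (-1) = 7. lst[7] = 11.
Sum: 4 + 11 = 15.

15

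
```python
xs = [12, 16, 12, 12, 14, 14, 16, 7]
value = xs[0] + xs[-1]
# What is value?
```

xs has length 8. xs[0] = 12.
xs has length 8. Negative index -1 maps to positive index 8 + (-1) = 7. xs[7] = 7.
Sum: 12 + 7 = 19.

19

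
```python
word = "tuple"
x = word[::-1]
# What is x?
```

word has length 5. The slice word[::-1] selects indices [4, 3, 2, 1, 0] (4->'e', 3->'l', 2->'p', 1->'u', 0->'t'), giving 'elput'.

'elput'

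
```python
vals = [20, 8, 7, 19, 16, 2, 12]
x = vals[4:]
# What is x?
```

vals has length 7. The slice vals[4:] selects indices [4, 5, 6] (4->16, 5->2, 6->12), giving [16, 2, 12].

[16, 2, 12]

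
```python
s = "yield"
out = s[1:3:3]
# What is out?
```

s has length 5. The slice s[1:3:3] selects indices [1] (1->'i'), giving 'i'.

'i'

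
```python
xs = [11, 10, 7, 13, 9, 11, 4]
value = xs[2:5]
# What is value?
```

xs has length 7. The slice xs[2:5] selects indices [2, 3, 4] (2->7, 3->13, 4->9), giving [7, 13, 9].

[7, 13, 9]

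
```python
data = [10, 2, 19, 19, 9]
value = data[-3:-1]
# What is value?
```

data has length 5. The slice data[-3:-1] selects indices [2, 3] (2->19, 3->19), giving [19, 19].

[19, 19]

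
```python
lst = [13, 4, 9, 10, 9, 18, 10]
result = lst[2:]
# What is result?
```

lst has length 7. The slice lst[2:] selects indices [2, 3, 4, 5, 6] (2->9, 3->10, 4->9, 5->18, 6->10), giving [9, 10, 9, 18, 10].

[9, 10, 9, 18, 10]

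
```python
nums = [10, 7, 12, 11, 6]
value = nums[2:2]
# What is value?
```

nums has length 5. The slice nums[2:2] resolves to an empty index range, so the result is [].

[]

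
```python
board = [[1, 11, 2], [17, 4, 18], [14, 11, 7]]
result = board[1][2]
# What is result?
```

board[1] = [17, 4, 18]. Taking column 2 of that row yields 18.

18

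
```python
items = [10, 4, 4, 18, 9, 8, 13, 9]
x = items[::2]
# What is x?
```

items has length 8. The slice items[::2] selects indices [0, 2, 4, 6] (0->10, 2->4, 4->9, 6->13), giving [10, 4, 9, 13].

[10, 4, 9, 13]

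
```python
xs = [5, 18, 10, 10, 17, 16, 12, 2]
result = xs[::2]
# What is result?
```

xs has length 8. The slice xs[::2] selects indices [0, 2, 4, 6] (0->5, 2->10, 4->17, 6->12), giving [5, 10, 17, 12].

[5, 10, 17, 12]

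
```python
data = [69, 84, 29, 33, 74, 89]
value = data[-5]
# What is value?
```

data has length 6. Negative index -5 maps to positive index 6 + (-5) = 1. data[1] = 84.

84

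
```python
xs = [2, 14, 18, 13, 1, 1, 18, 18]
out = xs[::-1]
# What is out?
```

xs has length 8. The slice xs[::-1] selects indices [7, 6, 5, 4, 3, 2, 1, 0] (7->18, 6->18, 5->1, 4->1, 3->13, 2->18, 1->14, 0->2), giving [18, 18, 1, 1, 13, 18, 14, 2].

[18, 18, 1, 1, 13, 18, 14, 2]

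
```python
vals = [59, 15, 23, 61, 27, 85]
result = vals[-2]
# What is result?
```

vals has length 6. Negative index -2 maps to positive index 6 + (-2) = 4. vals[4] = 27.

27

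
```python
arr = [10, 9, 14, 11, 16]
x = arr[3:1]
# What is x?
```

arr has length 5. The slice arr[3:1] resolves to an empty index range, so the result is [].

[]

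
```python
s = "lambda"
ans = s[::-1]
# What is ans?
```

s has length 6. The slice s[::-1] selects indices [5, 4, 3, 2, 1, 0] (5->'a', 4->'d', 3->'b', 2->'m', 1->'a', 0->'l'), giving 'adbmal'.

'adbmal'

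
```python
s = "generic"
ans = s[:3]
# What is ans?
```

s has length 7. The slice s[:3] selects indices [0, 1, 2] (0->'g', 1->'e', 2->'n'), giving 'gen'.

'gen'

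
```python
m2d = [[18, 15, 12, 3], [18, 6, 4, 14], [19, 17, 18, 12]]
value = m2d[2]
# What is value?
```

m2d has 3 rows. Row 2 is [19, 17, 18, 12].

[19, 17, 18, 12]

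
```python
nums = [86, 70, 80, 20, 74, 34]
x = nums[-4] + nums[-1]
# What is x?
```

nums has length 6. Negative index -4 maps to positive index 6 + (-4) = 2. nums[2] = 80.
nums has length 6. Negative index -1 maps to positive index 6 + (-1) = 5. nums[5] = 34.
Sum: 80 + 34 = 114.

114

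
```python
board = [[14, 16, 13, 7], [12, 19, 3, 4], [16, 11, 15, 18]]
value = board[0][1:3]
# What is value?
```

board[0] = [14, 16, 13, 7]. board[0] has length 4. The slice board[0][1:3] selects indices [1, 2] (1->16, 2->13), giving [16, 13].

[16, 13]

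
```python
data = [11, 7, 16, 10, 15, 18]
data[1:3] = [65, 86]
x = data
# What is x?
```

data starts as [11, 7, 16, 10, 15, 18] (length 6). The slice data[1:3] covers indices [1, 2] with values [7, 16]. Replacing that slice with [65, 86] (same length) produces [11, 65, 86, 10, 15, 18].

[11, 65, 86, 10, 15, 18]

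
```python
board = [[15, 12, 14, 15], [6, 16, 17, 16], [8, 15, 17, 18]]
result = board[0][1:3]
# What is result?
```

board[0] = [15, 12, 14, 15]. board[0] has length 4. The slice board[0][1:3] selects indices [1, 2] (1->12, 2->14), giving [12, 14].

[12, 14]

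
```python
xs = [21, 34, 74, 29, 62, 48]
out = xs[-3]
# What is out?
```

xs has length 6. Negative index -3 maps to positive index 6 + (-3) = 3. xs[3] = 29.

29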